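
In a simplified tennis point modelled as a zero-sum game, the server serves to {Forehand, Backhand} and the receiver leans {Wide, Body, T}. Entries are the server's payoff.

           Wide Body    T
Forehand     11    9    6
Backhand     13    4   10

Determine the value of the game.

22/3

Row minima: Forehand → 6, Backhand → 4; maximin = 6.
Column maxima: Wide → 13, Body → 9, T → 10; minimax = 9.
6 ≠ 9, so there is no saddle point; optimal play is mixed.
Wide is strictly dominated by Body (it gives the server strictly more in every row), so the receiver never plays it.
On the remaining 2×2 (Forehand, Backhand vs Body, T):
Let the server play Forehand with probability p. Expected payoff against Body: 9p + 4(1−p) = 5p + 4; against T: 6p + 10(1−p) = −4p + 10.
Setting these equal: 5p + 4 = −4p + 10 ⇒ 9p = 6 ⇒ p = 2/3, and the value is (5)·(2/3) + 4 = 22/3.
For the receiver: with q = P(Body), equating Forehand's and Backhand's payoffs gives 3q + 6 = −6q + 10 ⇒ q = 4/9.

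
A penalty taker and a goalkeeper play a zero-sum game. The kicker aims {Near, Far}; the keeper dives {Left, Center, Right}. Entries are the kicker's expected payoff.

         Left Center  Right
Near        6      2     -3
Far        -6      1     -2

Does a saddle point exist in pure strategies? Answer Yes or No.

Row minima: Near → -3, Far → -6; maximin = -3.
Column maxima: Left → 6, Center → 2, Right → -2; minimax = -2.
-3 ≠ -2, so no pure-strategy equilibrium exists.

No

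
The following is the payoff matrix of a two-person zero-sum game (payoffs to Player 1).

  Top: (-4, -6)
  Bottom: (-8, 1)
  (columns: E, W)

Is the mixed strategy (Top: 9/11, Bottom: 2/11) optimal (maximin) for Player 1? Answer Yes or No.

Yes

Against E this mix gives (9/11)·(-4) + (2/11)·(-8) = -52/11.
Against W this mix gives (9/11)·(-6) + (2/11)·1 = -52/11.
All of Player 2's active replies (E, W) yield -52/11, and no column does worse for Player 1. The mix makes Player 2 indifferent and guarantees -52/11, so it is optimal.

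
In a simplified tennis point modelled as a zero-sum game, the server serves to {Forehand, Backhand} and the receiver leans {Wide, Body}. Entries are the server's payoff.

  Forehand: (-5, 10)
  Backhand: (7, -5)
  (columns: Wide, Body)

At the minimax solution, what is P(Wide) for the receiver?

5/9

Row minima: Forehand → -5, Backhand → -5; maximin = -5.
Column maxima: Wide → 7, Body → 10; minimax = 7.
-5 ≠ 7, so there is no saddle point; optimal play is mixed.
Let the server play Forehand with probability p. Expected payoff against Wide: (-5)p + 7(1−p) = −12p + 7; against Body: 10p + (-5)(1−p) = 15p − 5.
Setting these equal: −12p + 7 = 15p − 5 ⇒ −27p = -12 ⇒ p = 4/9, and the value is (-12)·(4/9) + 7 = 5/3.
For the receiver: with q = P(Wide), equating Forehand's and Backhand's payoffs gives −15q + 10 = 12q − 5 ⇒ q = 5/9.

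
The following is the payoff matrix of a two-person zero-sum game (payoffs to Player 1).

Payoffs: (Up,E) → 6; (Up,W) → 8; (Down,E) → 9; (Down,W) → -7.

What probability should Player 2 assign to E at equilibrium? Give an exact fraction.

5/6

Row minima: Up → 6, Down → -7; maximin = 6.
Column maxima: E → 9, W → 8; minimax = 8.
6 ≠ 8, so there is no saddle point; optimal play is mixed.
Let Player 1 play Up with probability p. Expected payoff against E: 6p + 9(1−p) = −3p + 9; against W: 8p + (-7)(1−p) = 15p − 7.
Setting these equal: −3p + 9 = 15p − 7 ⇒ −18p = -16 ⇒ p = 8/9, and the value is (-3)·(8/9) + 9 = 19/3.
For Player 2: with q = P(E), equating Up's and Down's payoffs gives −2q + 8 = 16q − 7 ⇒ q = 5/6.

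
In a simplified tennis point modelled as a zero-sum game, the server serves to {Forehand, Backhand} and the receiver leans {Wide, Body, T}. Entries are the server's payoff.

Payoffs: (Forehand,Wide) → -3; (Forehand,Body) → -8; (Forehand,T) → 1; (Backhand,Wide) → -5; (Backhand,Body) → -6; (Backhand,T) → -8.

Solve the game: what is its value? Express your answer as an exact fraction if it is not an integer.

-70/11

Row minima: Forehand → -8, Backhand → -8; maximin = -8.
Column maxima: Wide → -3, Body → -6, T → 1; minimax = -6.
-8 ≠ -6, so there is no saddle point; optimal play is mixed.
Wide is strictly dominated by Body (it gives the server strictly more in every row), so the receiver never plays it.
On the remaining 2×2 (Forehand, Backhand vs Body, T):
Let the server play Forehand with probability p. Expected payoff against Body: (-8)p + (-6)(1−p) = −2p − 6; against T: 1p + (-8)(1−p) = 9p − 8.
Setting these equal: −2p − 6 = 9p − 8 ⇒ −11p = -2 ⇒ p = 2/11, and the value is (-2)·(2/11) − 6 = -70/11.
For the receiver: with q = P(Body), equating Forehand's and Backhand's payoffs gives −9q + 1 = 2q − 8 ⇒ q = 9/11.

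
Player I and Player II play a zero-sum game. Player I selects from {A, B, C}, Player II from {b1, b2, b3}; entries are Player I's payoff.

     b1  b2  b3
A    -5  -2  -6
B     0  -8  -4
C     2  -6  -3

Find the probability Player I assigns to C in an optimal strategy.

Row minima: A → -6, B → -8, C → -6; maximin = -6.
Column maxima: b1 → 2, b2 → -2, b3 → -3; minimax = -3.
-6 ≠ -3, so there is no saddle point; optimal play is mixed.
B is strictly dominated by C, so Player I never plays it.
b1 is strictly dominated by b3 (it gives Player I strictly more in every row), so Player II never plays it.
On the remaining 2×2 (A, C vs b2, b3):
Let Player I play A with probability p. Expected payoff against b2: (-2)p + (-6)(1−p) = 4p − 6; against b3: (-6)p + (-3)(1−p) = −3p − 3.
Setting these equal: 4p − 6 = −3p − 3 ⇒ 7p = 3 ⇒ p = 3/7, and the value is (4)·(3/7) − 6 = -30/7.
For Player II: with q = P(b2), equating A's and C's payoffs gives 4q − 6 = −3q − 3 ⇒ q = 3/7.

4/7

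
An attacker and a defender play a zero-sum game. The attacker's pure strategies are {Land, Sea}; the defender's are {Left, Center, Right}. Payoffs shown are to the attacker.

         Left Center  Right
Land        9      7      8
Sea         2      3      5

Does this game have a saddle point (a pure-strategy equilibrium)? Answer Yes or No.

Row minima: Land → 7, Sea → 2; maximin = 7.
Column maxima: Left → 9, Center → 7, Right → 8; minimax = 7.
maximin = minimax = 7, so a saddle point exists.

Yes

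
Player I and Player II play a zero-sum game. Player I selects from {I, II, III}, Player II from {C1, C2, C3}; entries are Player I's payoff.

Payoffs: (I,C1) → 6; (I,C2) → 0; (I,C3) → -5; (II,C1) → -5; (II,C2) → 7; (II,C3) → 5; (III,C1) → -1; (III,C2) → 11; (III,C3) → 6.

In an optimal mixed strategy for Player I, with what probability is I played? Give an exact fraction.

Row minima: I → -5, II → -5, III → -1; maximin = -1.
Column maxima: C1 → 6, C2 → 11, C3 → 6; minimax = 6.
-1 ≠ 6, so there is no saddle point; optimal play is mixed.
II is strictly dominated by III, so Player I never plays it.
C2 is strictly dominated by C3 (it gives Player I strictly more in every row), so Player II never plays it.
On the remaining 2×2 (I, III vs C1, C3):
Let Player I play I with probability p. Expected payoff against C1: 6p + (-1)(1−p) = 7p − 1; against C3: (-5)p + 6(1−p) = −11p + 6.
Setting these equal: 7p − 1 = −11p + 6 ⇒ 18p = 7 ⇒ p = 7/18, and the value is (7)·(7/18) − 1 = 31/18.
For Player II: with q = P(C1), equating I's and III's payoffs gives 11q − 5 = −7q + 6 ⇒ q = 11/18.

7/18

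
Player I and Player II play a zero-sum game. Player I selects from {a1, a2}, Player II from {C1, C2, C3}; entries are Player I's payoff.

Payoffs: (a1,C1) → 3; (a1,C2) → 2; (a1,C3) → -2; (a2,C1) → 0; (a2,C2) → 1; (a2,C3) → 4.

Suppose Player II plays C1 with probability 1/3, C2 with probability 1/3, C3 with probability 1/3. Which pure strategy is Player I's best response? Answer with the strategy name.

Expected payoff of a1: (1/3)·3 + (1/3)·2 + (1/3)·(-2) = 1.
Expected payoff of a2: (1/3)·0 + (1/3)·1 + (1/3)·4 = 5/3.
The largest is 5/3, so Player I's best response is a2.

a2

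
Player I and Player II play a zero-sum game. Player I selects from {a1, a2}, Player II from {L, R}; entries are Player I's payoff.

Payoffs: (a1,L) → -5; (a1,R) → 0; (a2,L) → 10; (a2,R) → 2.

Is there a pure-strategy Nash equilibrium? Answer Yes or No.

Row minima: a1 → -5, a2 → 2; maximin = 2.
Column maxima: L → 10, R → 2; minimax = 2.
maximin = minimax = 2, so a saddle point exists.

Yes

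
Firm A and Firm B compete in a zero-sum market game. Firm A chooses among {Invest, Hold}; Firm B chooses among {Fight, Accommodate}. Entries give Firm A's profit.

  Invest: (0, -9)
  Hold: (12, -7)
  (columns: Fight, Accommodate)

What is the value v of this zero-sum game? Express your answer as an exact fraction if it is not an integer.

-7

Row minima: Invest → -9, Hold → -7; maximin = -7.
Column maxima: Fight → 12, Accommodate → -7; minimax = -7.
Since maximin = minimax = -7, there is a saddle point and the value is -7.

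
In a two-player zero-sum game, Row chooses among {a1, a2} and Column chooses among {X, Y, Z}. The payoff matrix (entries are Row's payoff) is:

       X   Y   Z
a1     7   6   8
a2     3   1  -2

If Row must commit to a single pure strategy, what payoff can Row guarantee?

6

Row minima: a1 → 6, a2 → -2.
The best of these is 6.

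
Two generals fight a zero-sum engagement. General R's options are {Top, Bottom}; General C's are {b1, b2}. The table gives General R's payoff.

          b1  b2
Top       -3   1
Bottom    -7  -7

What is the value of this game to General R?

-3

Row minima: Top → -3, Bottom → -7; maximin = -3.
Column maxima: b1 → -3, b2 → 1; minimax = -3.
Since maximin = minimax = -3, there is a saddle point and the value is -3.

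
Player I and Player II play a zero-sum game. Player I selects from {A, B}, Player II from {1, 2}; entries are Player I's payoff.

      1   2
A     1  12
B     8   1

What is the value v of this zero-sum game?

95/18

Row minima: A → 1, B → 1; maximin = 1.
Column maxima: 1 → 8, 2 → 12; minimax = 8.
1 ≠ 8, so there is no saddle point; optimal play is mixed.
Let Player I play A with probability p. Expected payoff against 1: 1p + 8(1−p) = −7p + 8; against 2: 12p + 1(1−p) = 11p + 1.
Setting these equal: −7p + 8 = 11p + 1 ⇒ −18p = -7 ⇒ p = 7/18, and the value is (-7)·(7/18) + 8 = 95/18.
For Player II: with q = P(1), equating A's and B's payoffs gives −11q + 12 = 7q + 1 ⇒ q = 11/18.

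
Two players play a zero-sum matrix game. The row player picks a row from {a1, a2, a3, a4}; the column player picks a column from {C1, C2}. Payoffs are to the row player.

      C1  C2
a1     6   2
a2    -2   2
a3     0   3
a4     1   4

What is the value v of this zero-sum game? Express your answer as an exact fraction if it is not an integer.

Row minima: a1 → 2, a2 → -2, a3 → 0, a4 → 1; maximin = 2.
Column maxima: C1 → 6, C2 → 4; minimax = 4.
2 ≠ 4, so there is no saddle point; optimal play is mixed.
a2 is strictly dominated by a3, so the row player never plays it.
a3 is strictly dominated by a4, so the row player never plays it.
On the remaining 2×2 (a1, a4 vs C1, C2):
Let the row player play a1 with probability p. Expected payoff against C1: 6p + 1(1−p) = 5p + 1; against C2: 2p + 4(1−p) = −2p + 4.
Setting these equal: 5p + 1 = −2p + 4 ⇒ 7p = 3 ⇒ p = 3/7, and the value is (5)·(3/7) + 1 = 22/7.
For the column player: with q = P(C1), equating a1's and a4's payoffs gives 4q + 2 = −3q + 4 ⇒ q = 2/7.

22/7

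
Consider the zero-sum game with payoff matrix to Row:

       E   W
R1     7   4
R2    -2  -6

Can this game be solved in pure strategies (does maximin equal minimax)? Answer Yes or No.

Yes

Row minima: R1 → 4, R2 → -6; maximin = 4.
Column maxima: E → 7, W → 4; minimax = 4.
maximin = minimax = 4, so a saddle point exists.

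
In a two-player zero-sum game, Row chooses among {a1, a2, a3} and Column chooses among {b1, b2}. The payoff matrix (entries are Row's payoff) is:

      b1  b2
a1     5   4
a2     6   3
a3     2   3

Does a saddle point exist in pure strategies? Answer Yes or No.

Yes

Row minima: a1 → 4, a2 → 3, a3 → 2; maximin = 4.
Column maxima: b1 → 6, b2 → 4; minimax = 4.
maximin = minimax = 4, so a saddle point exists.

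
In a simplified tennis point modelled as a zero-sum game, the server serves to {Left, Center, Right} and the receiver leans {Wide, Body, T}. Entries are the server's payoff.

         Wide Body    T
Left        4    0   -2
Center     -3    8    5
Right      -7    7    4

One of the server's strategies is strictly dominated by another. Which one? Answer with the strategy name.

Right

Center gives a strictly higher payoff than Right against every column: -3 > -7, 8 > 7, 5 > 4.
So Right is strictly dominated and the server never plays it.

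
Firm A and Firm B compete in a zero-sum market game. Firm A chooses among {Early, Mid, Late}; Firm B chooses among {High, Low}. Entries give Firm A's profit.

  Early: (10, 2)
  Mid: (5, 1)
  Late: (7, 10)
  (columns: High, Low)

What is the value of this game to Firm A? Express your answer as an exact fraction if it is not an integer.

86/11

Row minima: Early → 2, Mid → 1, Late → 7; maximin = 7.
Column maxima: High → 10, Low → 10; minimax = 10.
7 ≠ 10, so there is no saddle point; optimal play is mixed.
Mid is strictly dominated by Early, so Firm A never plays it.
On the remaining 2×2 (Early, Late vs High, Low):
Let Firm A play Early with probability p. Expected payoff against High: 10p + 7(1−p) = 3p + 7; against Low: 2p + 10(1−p) = −8p + 10.
Setting these equal: 3p + 7 = −8p + 10 ⇒ 11p = 3 ⇒ p = 3/11, and the value is (3)·(3/11) + 7 = 86/11.
For Firm B: with q = P(High), equating Early's and Late's payoffs gives 8q + 2 = −3q + 10 ⇒ q = 8/11.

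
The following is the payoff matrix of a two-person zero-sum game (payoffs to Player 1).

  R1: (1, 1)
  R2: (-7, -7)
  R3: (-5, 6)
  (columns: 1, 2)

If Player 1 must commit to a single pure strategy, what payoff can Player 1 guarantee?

1

Row minima: R1 → 1, R2 → -7, R3 → -5.
The best of these is 1.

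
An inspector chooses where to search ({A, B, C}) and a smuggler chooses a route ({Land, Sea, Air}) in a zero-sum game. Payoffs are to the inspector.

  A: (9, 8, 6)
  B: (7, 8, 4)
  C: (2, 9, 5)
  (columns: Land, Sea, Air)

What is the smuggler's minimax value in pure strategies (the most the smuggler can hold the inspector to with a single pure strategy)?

6

Column maxima: Land → 9, Sea → 9, Air → 6.
The smallest of these is 6.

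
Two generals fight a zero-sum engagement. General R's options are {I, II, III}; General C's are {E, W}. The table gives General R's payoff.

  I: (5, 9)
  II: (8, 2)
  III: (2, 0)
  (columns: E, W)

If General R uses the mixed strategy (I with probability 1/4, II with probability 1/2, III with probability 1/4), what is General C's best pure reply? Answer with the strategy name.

W

If General C plays E, General R's expected payoff is (1/4)·5 + (1/2)·8 + (1/4)·2 = 23/4.
If General C plays W, General R's expected payoff is (1/4)·9 + (1/2)·2 + (1/4)·0 = 13/4.
General C minimizes General R's payoff; the smallest is 13/4, so the best response is W.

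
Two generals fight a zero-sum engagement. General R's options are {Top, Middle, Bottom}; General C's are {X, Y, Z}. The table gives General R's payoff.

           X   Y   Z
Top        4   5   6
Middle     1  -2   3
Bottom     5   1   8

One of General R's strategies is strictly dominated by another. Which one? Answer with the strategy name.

Middle

Top gives a strictly higher payoff than Middle against every column: 4 > 1, 5 > -2, 6 > 3.
So Middle is strictly dominated and General R never plays it.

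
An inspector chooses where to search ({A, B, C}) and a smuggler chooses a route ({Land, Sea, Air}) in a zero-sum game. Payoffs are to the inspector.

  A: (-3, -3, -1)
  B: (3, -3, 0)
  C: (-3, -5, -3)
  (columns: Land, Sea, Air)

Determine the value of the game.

Row minima: A → -3, B → -3, C → -5; maximin = -3.
Column maxima: Land → 3, Sea → -3, Air → 0; minimax = -3.
Since maximin = minimax = -3, there is a saddle point and the value is -3.

-3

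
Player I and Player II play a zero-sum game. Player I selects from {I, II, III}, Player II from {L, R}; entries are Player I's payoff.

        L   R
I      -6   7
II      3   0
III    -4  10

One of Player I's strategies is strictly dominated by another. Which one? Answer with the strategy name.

III gives a strictly higher payoff than I against every column: -4 > -6, 10 > 7.
So I is strictly dominated and Player I never plays it.

I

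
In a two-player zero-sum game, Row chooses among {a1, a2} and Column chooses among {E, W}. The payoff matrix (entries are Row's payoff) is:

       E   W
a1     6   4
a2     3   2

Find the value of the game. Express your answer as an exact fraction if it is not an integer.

Row minima: a1 → 4, a2 → 2; maximin = 4.
Column maxima: E → 6, W → 4; minimax = 4.
Since maximin = minimax = 4, there is a saddle point and the value is 4.

4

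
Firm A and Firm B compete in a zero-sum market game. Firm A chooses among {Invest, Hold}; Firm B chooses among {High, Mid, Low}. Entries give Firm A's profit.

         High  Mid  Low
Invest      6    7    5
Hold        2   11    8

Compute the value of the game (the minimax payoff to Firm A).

38/7

Row minima: Invest → 5, Hold → 2; maximin = 5.
Column maxima: High → 6, Mid → 11, Low → 8; minimax = 6.
5 ≠ 6, so there is no saddle point; optimal play is mixed.
Mid is strictly dominated by High (it gives Firm A strictly more in every row), so Firm B never plays it.
On the remaining 2×2 (Invest, Hold vs High, Low):
Let Firm A play Invest with probability p. Expected payoff against High: 6p + 2(1−p) = 4p + 2; against Low: 5p + 8(1−p) = −3p + 8.
Setting these equal: 4p + 2 = −3p + 8 ⇒ 7p = 6 ⇒ p = 6/7, and the value is (4)·(6/7) + 2 = 38/7.
For Firm B: with q = P(High), equating Invest's and Hold's payoffs gives q + 5 = −6q + 8 ⇒ q = 3/7.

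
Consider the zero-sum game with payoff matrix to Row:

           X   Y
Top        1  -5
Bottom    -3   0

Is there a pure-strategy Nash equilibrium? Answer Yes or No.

No

Row minima: Top → -5, Bottom → -3; maximin = -3.
Column maxima: X → 1, Y → 0; minimax = 0.
-3 ≠ 0, so no pure-strategy equilibrium exists.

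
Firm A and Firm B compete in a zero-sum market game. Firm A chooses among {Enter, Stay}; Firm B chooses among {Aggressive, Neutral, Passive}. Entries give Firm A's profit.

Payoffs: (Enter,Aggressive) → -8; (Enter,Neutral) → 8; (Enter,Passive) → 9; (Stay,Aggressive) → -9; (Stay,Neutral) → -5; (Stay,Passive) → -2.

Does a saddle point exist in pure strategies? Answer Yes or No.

Row minima: Enter → -8, Stay → -9; maximin = -8.
Column maxima: Aggressive → -8, Neutral → 8, Passive → 9; minimax = -8.
maximin = minimax = -8, so a saddle point exists.

Yes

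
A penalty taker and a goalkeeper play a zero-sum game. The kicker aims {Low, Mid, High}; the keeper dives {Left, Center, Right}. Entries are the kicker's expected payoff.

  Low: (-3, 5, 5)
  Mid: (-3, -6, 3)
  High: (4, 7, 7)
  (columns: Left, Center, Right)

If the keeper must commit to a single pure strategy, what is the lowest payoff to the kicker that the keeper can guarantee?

4

Column maxima: Left → 4, Center → 7, Right → 7.
The smallest of these is 4.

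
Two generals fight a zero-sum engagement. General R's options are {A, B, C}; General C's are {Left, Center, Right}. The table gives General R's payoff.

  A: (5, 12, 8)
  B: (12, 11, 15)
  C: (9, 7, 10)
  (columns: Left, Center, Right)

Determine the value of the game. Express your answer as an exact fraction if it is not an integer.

Row minima: A → 5, B → 11, C → 7; maximin = 11.
Column maxima: Left → 12, Center → 12, Right → 15; minimax = 12.
11 ≠ 12, so there is no saddle point; optimal play is mixed.
C is strictly dominated by B, so General R never plays it.
Right is strictly dominated by Left (it gives General R strictly more in every row), so General C never plays it.
On the remaining 2×2 (A, B vs Left, Center):
Let General R play A with probability p. Expected payoff against Left: 5p + 12(1−p) = −7p + 12; against Center: 12p + 11(1−p) = p + 11.
Setting these equal: −7p + 12 = p + 11 ⇒ −8p = -1 ⇒ p = 1/8, and the value is (-7)·(1/8) + 12 = 89/8.
For General C: with q = P(Left), equating A's and B's payoffs gives −7q + 12 = q + 11 ⇒ q = 1/8.

89/8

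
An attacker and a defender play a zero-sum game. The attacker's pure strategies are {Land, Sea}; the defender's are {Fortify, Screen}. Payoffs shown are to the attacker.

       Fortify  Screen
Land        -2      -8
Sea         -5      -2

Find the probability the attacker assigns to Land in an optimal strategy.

Row minima: Land → -8, Sea → -5; maximin = -5.
Column maxima: Fortify → -2, Screen → -2; minimax = -2.
-5 ≠ -2, so there is no saddle point; optimal play is mixed.
Let the attacker play Land with probability p. Expected payoff against Fortify: (-2)p + (-5)(1−p) = 3p − 5; against Screen: (-8)p + (-2)(1−p) = −6p − 2.
Setting these equal: 3p − 5 = −6p − 2 ⇒ 9p = 3 ⇒ p = 1/3, and the value is (3)·(1/3) − 5 = -4.
For the defender: with q = P(Fortify), equating Land's and Sea's payoffs gives 6q − 8 = −3q − 2 ⇒ q = 2/3.

1/3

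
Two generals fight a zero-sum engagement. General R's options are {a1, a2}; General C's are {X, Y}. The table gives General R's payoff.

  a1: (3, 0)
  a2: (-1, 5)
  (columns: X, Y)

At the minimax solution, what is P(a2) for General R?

1/3

Row minima: a1 → 0, a2 → -1; maximin = 0.
Column maxima: X → 3, Y → 5; minimax = 3.
0 ≠ 3, so there is no saddle point; optimal play is mixed.
Let General R play a1 with probability p. Expected payoff against X: 3p + (-1)(1−p) = 4p − 1; against Y: 0p + 5(1−p) = −5p + 5.
Setting these equal: 4p − 1 = −5p + 5 ⇒ 9p = 6 ⇒ p = 2/3, and the value is (4)·(2/3) − 1 = 5/3.
For General C: with q = P(X), equating a1's and a2's payoffs gives 3q = −6q + 5 ⇒ q = 5/9.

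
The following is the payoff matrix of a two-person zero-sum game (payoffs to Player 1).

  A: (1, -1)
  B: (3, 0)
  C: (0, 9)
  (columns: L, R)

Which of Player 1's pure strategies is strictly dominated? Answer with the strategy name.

A

B gives a strictly higher payoff than A against every column: 3 > 1, 0 > -1.
So A is strictly dominated and Player 1 never plays it.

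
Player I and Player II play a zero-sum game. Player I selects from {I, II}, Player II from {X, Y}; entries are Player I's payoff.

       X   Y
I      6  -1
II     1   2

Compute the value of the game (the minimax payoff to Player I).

13/8

Row minima: I → -1, II → 1; maximin = 1.
Column maxima: X → 6, Y → 2; minimax = 2.
1 ≠ 2, so there is no saddle point; optimal play is mixed.
Let Player I play I with probability p. Expected payoff against X: 6p + 1(1−p) = 5p + 1; against Y: (-1)p + 2(1−p) = −3p + 2.
Setting these equal: 5p + 1 = −3p + 2 ⇒ 8p = 1 ⇒ p = 1/8, and the value is (5)·(1/8) + 1 = 13/8.
For Player II: with q = P(X), equating I's and II's payoffs gives 7q − 1 = −q + 2 ⇒ q = 3/8.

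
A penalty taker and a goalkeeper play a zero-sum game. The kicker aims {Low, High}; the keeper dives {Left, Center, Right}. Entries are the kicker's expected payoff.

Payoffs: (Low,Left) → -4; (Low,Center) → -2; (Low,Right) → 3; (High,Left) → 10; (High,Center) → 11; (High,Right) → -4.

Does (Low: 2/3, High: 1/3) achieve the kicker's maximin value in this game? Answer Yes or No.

Against Left this mix gives (2/3)·(-4) + (1/3)·10 = 2/3.
Against Center this mix gives (2/3)·(-2) + (1/3)·11 = 7/3.
Against Right this mix gives (2/3)·3 + (1/3)·(-4) = 2/3.
All of the keeper's active replies (Left, Right) yield 2/3, and no column does worse for the kicker. The mix makes the keeper indifferent and guarantees 2/3, so it is optimal.

Yes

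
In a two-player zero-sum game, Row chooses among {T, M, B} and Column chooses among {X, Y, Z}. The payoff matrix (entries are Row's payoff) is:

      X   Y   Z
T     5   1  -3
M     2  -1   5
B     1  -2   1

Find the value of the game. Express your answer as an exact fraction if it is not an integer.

Row minima: T → -3, M → -1, B → -2; maximin = -1.
Column maxima: X → 5, Y → 1, Z → 5; minimax = 1.
-1 ≠ 1, so there is no saddle point; optimal play is mixed.
B is strictly dominated by M, so Row never plays it.
X is strictly dominated by Y (it gives Row strictly more in every row), so Column never plays it.
On the remaining 2×2 (T, M vs Y, Z):
Let Row play T with probability p. Expected payoff against Y: 1p + (-1)(1−p) = 2p − 1; against Z: (-3)p + 5(1−p) = −8p + 5.
Setting these equal: 2p − 1 = −8p + 5 ⇒ 10p = 6 ⇒ p = 3/5, and the value is (2)·(3/5) − 1 = 1/5.
For Column: with q = P(Y), equating T's and M's payoffs gives 4q − 3 = −6q + 5 ⇒ q = 4/5.

1/5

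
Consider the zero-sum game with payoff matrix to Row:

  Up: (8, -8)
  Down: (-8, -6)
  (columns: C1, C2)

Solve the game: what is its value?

Row minima: Up → -8, Down → -8; maximin = -8.
Column maxima: C1 → 8, C2 → -6; minimax = -6.
-8 ≠ -6, so there is no saddle point; optimal play is mixed.
Let Row play Up with probability p. Expected payoff against C1: 8p + (-8)(1−p) = 16p − 8; against C2: (-8)p + (-6)(1−p) = −2p − 6.
Setting these equal: 16p − 8 = −2p − 6 ⇒ 18p = 2 ⇒ p = 1/9, and the value is (16)·(1/9) − 8 = -56/9.
For Column: with q = P(C1), equating Up's and Down's payoffs gives 16q − 8 = −2q − 6 ⇒ q = 1/9.

-56/9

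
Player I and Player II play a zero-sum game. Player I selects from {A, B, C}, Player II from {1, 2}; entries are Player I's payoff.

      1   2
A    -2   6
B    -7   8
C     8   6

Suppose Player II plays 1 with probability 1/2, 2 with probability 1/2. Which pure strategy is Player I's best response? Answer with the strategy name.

Expected payoff of A: (1/2)·(-2) + (1/2)·6 = 2.
Expected payoff of B: (1/2)·(-7) + (1/2)·8 = 1/2.
Expected payoff of C: (1/2)·8 + (1/2)·6 = 7.
The largest is 7, so Player I's best response is C.

C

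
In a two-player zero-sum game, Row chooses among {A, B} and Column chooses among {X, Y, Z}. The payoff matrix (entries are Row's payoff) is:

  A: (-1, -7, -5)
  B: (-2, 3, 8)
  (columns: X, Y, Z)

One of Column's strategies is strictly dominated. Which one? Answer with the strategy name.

Z

Y holds Row's payoff strictly below Z in every row: -7 < -5, 3 < 8.
So Z is strictly dominated for Column.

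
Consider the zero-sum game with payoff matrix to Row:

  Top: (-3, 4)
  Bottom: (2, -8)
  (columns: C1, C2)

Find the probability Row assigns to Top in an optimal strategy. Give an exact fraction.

10/17

Row minima: Top → -3, Bottom → -8; maximin = -3.
Column maxima: C1 → 2, C2 → 4; minimax = 2.
-3 ≠ 2, so there is no saddle point; optimal play is mixed.
Let Row play Top with probability p. Expected payoff against C1: (-3)p + 2(1−p) = −5p + 2; against C2: 4p + (-8)(1−p) = 12p − 8.
Setting these equal: −5p + 2 = 12p − 8 ⇒ −17p = -10 ⇒ p = 10/17, and the value is (-5)·(10/17) + 2 = -16/17.
For Column: with q = P(C1), equating Top's and Bottom's payoffs gives −7q + 4 = 10q − 8 ⇒ q = 12/17.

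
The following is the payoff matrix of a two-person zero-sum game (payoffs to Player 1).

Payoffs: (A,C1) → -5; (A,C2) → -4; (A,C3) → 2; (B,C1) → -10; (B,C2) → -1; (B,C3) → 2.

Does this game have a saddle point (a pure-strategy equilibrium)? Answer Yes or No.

Yes

Row minima: A → -5, B → -10; maximin = -5.
Column maxima: C1 → -5, C2 → -1, C3 → 2; minimax = -5.
maximin = minimax = -5, so a saddle point exists.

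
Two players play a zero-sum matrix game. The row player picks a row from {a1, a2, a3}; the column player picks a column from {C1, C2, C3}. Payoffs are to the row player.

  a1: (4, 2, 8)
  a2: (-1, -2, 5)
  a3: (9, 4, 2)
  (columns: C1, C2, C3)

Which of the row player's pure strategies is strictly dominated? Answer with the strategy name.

a2

a1 gives a strictly higher payoff than a2 against every column: 4 > -1, 2 > -2, 8 > 5.
So a2 is strictly dominated and the row player never plays it.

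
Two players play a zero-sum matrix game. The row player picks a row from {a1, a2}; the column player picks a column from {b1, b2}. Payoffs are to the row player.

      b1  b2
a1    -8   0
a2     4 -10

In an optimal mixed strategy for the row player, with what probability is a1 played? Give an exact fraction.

Row minima: a1 → -8, a2 → -10; maximin = -8.
Column maxima: b1 → 4, b2 → 0; minimax = 0.
-8 ≠ 0, so there is no saddle point; optimal play is mixed.
Let the row player play a1 with probability p. Expected payoff against b1: (-8)p + 4(1−p) = −12p + 4; against b2: 0p + (-10)(1−p) = 10p − 10.
Setting these equal: −12p + 4 = 10p − 10 ⇒ −22p = -14 ⇒ p = 7/11, and the value is (-12)·(7/11) + 4 = -40/11.
For the column player: with q = P(b1), equating a1's and a2's payoffs gives −8q = 14q − 10 ⇒ q = 5/11.

7/11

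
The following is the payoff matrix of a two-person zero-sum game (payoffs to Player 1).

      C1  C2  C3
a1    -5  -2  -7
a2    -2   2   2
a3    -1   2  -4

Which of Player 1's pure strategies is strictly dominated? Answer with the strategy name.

a2 gives a strictly higher payoff than a1 against every column: -2 > -5, 2 > -2, 2 > -7.
So a1 is strictly dominated and Player 1 never plays it.

a1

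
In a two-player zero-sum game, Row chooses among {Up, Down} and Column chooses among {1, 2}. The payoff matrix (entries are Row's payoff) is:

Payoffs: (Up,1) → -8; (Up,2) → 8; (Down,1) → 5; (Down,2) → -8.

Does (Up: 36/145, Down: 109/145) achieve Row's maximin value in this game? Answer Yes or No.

Against 1 this mix gives (36/145)·(-8) + (109/145)·5 = 257/145.
Against 2 this mix gives (36/145)·8 + (109/145)·(-8) = -584/145.
Column will play 2, holding Row to -584/145. Shifting weight toward the row that does better against 2 would raise this floor (the equalizing mix achieves -24/29 against both 2 and 1), so the proposed strategy is not optimal.

No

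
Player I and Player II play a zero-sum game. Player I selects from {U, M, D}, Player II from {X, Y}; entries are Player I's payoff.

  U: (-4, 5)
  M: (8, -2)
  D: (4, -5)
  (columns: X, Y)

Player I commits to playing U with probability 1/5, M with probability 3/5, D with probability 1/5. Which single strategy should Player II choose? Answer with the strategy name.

If Player II plays X, Player I's expected payoff is (1/5)·(-4) + (3/5)·8 + (1/5)·4 = 24/5.
If Player II plays Y, Player I's expected payoff is (1/5)·5 + (3/5)·(-2) + (1/5)·(-5) = -6/5.
Player II minimizes Player I's payoff; the smallest is -6/5, so the best response is Y.

Y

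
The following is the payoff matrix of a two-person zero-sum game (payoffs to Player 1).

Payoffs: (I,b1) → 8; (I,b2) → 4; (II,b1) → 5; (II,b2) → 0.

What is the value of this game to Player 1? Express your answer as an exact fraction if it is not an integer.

4

Row minima: I → 4, II → 0; maximin = 4.
Column maxima: b1 → 8, b2 → 4; minimax = 4.
Since maximin = minimax = 4, there is a saddle point and the value is 4.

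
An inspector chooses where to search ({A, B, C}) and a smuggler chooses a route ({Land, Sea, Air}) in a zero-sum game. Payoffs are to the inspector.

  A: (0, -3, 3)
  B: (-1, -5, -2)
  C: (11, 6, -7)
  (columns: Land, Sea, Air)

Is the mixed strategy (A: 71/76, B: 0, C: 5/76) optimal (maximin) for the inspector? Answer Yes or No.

Against Land this mix gives (71/76)·0 + (5/76)·11 = 55/76.
Against Sea this mix gives (71/76)·(-3) + (5/76)·6 = -183/76.
Against Air this mix gives (71/76)·3 + (5/76)·(-7) = 89/38.
The smuggler will play Sea, holding the inspector to -183/76. Shifting weight toward the row that does better against Sea would raise this floor (the equalizing mix achieves -3/19 against both Sea and Air), so the proposed strategy is not optimal.

No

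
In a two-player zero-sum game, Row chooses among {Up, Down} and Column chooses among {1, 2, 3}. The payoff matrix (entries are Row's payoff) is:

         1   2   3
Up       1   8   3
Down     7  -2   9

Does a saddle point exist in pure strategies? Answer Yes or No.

Row minima: Up → 1, Down → -2; maximin = 1.
Column maxima: 1 → 7, 2 → 8, 3 → 9; minimax = 7.
1 ≠ 7, so no pure-strategy equilibrium exists.

No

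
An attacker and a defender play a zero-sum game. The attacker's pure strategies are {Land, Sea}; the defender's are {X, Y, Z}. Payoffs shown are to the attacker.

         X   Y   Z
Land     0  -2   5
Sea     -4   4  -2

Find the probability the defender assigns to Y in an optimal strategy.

2/5

Row minima: Land → -2, Sea → -4; maximin = -2.
Column maxima: X → 0, Y → 4, Z → 5; minimax = 0.
-2 ≠ 0, so there is no saddle point; optimal play is mixed.
Z is strictly dominated by X (it gives the attacker strictly more in every row), so the defender never plays it.
On the remaining 2×2 (Land, Sea vs X, Y):
Let the attacker play Land with probability p. Expected payoff against X: 0p + (-4)(1−p) = 4p − 4; against Y: (-2)p + 4(1−p) = −6p + 4.
Setting these equal: 4p − 4 = −6p + 4 ⇒ 10p = 8 ⇒ p = 4/5, and the value is (4)·(4/5) − 4 = -4/5.
For the defender: with q = P(X), equating Land's and Sea's payoffs gives 2q − 2 = −8q + 4 ⇒ q = 3/5.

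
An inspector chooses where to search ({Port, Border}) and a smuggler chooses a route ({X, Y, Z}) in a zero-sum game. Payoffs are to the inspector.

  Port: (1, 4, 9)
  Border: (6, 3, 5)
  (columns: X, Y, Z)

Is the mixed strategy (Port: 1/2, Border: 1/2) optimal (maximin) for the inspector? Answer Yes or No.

Yes

Against X this mix gives (1/2)·1 + (1/2)·6 = 7/2.
Against Y this mix gives (1/2)·4 + (1/2)·3 = 7/2.
Against Z this mix gives (1/2)·9 + (1/2)·5 = 7.
All of the smuggler's active replies (X, Y) yield 7/2, and no column does worse for the inspector. The mix makes the smuggler indifferent and guarantees 7/2, so it is optimal.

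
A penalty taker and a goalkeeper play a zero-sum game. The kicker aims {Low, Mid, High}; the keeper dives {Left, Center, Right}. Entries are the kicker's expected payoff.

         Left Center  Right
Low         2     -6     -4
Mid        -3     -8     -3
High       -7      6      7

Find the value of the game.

Row minima: Low → -6, Mid → -8, High → -7; maximin = -6.
Column maxima: Left → 2, Center → 6, Right → 7; minimax = 2.
-6 ≠ 2, so there is no saddle point; optimal play is mixed.
Right is strictly dominated by Center (it gives the kicker strictly more in every row), so the keeper never plays it.
With Right eliminated, Mid is strictly dominated by Low (Low gives the kicker strictly more in every remaining column), so the kicker never plays it.
On the remaining 2×2 (Low, High vs Left, Center):
Let the kicker play Low with probability p. Expected payoff against Left: 2p + (-7)(1−p) = 9p − 7; against Center: (-6)p + 6(1−p) = −12p + 6.
Setting these equal: 9p − 7 = −12p + 6 ⇒ 21p = 13 ⇒ p = 13/21, and the value is (9)·(13/21) − 7 = -10/7.
For the keeper: with q = P(Left), equating Low's and High's payoffs gives 8q − 6 = −13q + 6 ⇒ q = 4/7.

-10/7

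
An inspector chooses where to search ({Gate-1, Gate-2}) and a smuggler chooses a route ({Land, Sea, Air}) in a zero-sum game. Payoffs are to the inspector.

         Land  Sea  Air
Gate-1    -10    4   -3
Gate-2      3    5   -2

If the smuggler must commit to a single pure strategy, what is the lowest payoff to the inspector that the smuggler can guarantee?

Column maxima: Land → 3, Sea → 5, Air → -2.
The smallest of these is -2.

-2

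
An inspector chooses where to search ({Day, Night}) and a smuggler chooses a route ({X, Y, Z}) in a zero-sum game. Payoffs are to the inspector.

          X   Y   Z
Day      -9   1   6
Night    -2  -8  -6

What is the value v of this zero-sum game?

-37/8

Row minima: Day → -9, Night → -8; maximin = -8.
Column maxima: X → -2, Y → 1, Z → 6; minimax = -2.
-8 ≠ -2, so there is no saddle point; optimal play is mixed.
Z is strictly dominated by Y (it gives the inspector strictly more in every row), so the smuggler never plays it.
On the remaining 2×2 (Day, Night vs X, Y):
Let the inspector play Day with probability p. Expected payoff against X: (-9)p + (-2)(1−p) = −7p − 2; against Y: 1p + (-8)(1−p) = 9p − 8.
Setting these equal: −7p − 2 = 9p − 8 ⇒ −16p = -6 ⇒ p = 3/8, and the value is (-7)·(3/8) − 2 = -37/8.
For the smuggler: with q = P(X), equating Day's and Night's payoffs gives −10q + 1 = 6q − 8 ⇒ q = 9/16.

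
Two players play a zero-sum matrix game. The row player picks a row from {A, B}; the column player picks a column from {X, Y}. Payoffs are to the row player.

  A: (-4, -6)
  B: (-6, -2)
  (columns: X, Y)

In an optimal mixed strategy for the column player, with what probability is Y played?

Row minima: A → -6, B → -6; maximin = -6.
Column maxima: X → -4, Y → -2; minimax = -4.
-6 ≠ -4, so there is no saddle point; optimal play is mixed.
Let the row player play A with probability p. Expected payoff against X: (-4)p + (-6)(1−p) = 2p − 6; against Y: (-6)p + (-2)(1−p) = −4p − 2.
Setting these equal: 2p − 6 = −4p − 2 ⇒ 6p = 4 ⇒ p = 2/3, and the value is (2)·(2/3) − 6 = -14/3.
For the column player: with q = P(X), equating A's and B's payoffs gives 2q − 6 = −4q − 2 ⇒ q = 2/3.

1/3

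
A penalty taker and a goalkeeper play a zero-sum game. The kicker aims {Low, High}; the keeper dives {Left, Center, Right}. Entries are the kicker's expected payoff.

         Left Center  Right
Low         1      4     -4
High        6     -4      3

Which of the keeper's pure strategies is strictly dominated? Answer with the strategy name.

Right holds the kicker's payoff strictly below Left in every row: -4 < 1, 3 < 6.
So Left is strictly dominated for the keeper.

Left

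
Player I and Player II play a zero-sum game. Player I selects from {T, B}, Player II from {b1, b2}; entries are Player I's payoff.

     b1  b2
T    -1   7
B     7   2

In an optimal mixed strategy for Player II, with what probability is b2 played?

8/13

Row minima: T → -1, B → 2; maximin = 2.
Column maxima: b1 → 7, b2 → 7; minimax = 7.
2 ≠ 7, so there is no saddle point; optimal play is mixed.
Let Player I play T with probability p. Expected payoff against b1: (-1)p + 7(1−p) = −8p + 7; against b2: 7p + 2(1−p) = 5p + 2.
Setting these equal: −8p + 7 = 5p + 2 ⇒ −13p = -5 ⇒ p = 5/13, and the value is (-8)·(5/13) + 7 = 51/13.
For Player II: with q = P(b1), equating T's and B's payoffs gives −8q + 7 = 5q + 2 ⇒ q = 5/13.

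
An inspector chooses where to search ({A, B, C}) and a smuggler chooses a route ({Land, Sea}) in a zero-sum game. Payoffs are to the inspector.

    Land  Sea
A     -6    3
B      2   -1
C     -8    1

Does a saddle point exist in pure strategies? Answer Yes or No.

No

Row minima: A → -6, B → -1, C → -8; maximin = -1.
Column maxima: Land → 2, Sea → 3; minimax = 2.
-1 ≠ 2, so no pure-strategy equilibrium exists.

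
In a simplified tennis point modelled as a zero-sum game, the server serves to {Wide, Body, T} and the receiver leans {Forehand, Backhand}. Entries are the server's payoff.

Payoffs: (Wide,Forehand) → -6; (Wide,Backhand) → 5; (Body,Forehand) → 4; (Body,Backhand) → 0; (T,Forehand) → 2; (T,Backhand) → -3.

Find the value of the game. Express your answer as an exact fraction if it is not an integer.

Row minima: Wide → -6, Body → 0, T → -3; maximin = 0.
Column maxima: Forehand → 4, Backhand → 5; minimax = 4.
0 ≠ 4, so there is no saddle point; optimal play is mixed.
T is strictly dominated by Body, so the server never plays it.
On the remaining 2×2 (Wide, Body vs Forehand, Backhand):
Let the server play Wide with probability p. Expected payoff against Forehand: (-6)p + 4(1−p) = −10p + 4; against Backhand: 5p + 0(1−p) = 5p.
Setting these equal: −10p + 4 = 5p ⇒ −15p = -4 ⇒ p = 4/15, and the value is (-10)·(4/15) + 4 = 4/3.
For the receiver: with q = P(Forehand), equating Wide's and Body's payoffs gives −11q + 5 = 4q ⇒ q = 1/3.

4/3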